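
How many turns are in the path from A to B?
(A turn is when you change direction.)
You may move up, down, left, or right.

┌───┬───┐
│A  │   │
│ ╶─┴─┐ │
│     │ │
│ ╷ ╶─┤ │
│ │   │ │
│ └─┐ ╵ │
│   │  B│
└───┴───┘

Directions: down, right, down, right, down, right
Number of turns: 5

Solution:

┌───┬───┐
│A  │   │
│ ╶─┴─┐ │
│↳ ↓  │ │
│ ╷ ╶─┤ │
│ │↳ ↓│ │
│ └─┐ ╵ │
│   │↳ B│
└───┴───┘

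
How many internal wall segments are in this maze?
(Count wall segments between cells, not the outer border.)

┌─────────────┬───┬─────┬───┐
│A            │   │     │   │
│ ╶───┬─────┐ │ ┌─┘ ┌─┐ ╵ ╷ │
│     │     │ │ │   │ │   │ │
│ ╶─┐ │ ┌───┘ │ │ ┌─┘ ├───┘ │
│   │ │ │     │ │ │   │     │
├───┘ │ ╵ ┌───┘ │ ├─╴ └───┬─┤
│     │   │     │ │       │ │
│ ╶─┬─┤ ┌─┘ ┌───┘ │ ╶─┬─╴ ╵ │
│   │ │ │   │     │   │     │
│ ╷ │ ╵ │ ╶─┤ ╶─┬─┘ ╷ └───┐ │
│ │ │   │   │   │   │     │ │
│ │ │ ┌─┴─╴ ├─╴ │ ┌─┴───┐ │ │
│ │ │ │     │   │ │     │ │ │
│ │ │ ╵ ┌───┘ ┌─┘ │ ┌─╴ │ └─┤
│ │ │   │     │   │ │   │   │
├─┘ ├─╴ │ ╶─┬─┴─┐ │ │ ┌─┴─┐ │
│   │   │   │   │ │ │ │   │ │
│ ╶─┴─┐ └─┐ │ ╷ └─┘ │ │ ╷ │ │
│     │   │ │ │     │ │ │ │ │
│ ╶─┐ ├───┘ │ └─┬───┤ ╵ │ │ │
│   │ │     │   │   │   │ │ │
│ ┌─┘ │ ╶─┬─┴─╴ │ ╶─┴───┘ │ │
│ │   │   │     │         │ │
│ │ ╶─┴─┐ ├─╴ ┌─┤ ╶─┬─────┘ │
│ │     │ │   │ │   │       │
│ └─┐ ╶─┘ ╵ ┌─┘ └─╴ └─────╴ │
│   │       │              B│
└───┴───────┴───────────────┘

Counting internal wall segments:
Total internal walls: 169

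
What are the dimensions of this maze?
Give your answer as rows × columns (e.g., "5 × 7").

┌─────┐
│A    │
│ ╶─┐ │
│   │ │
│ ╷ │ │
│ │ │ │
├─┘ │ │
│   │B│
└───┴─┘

Counting the maze dimensions:
Rows (vertical): 4
Columns (horizontal): 3
Dimensions: 4 × 3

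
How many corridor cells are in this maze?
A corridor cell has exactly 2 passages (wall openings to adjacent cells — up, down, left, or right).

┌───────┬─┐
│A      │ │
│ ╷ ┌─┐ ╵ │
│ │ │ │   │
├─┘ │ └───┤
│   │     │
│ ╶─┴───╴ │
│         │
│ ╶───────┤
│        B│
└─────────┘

Counting cells with exactly 2 passages:
Total corridor cells: 19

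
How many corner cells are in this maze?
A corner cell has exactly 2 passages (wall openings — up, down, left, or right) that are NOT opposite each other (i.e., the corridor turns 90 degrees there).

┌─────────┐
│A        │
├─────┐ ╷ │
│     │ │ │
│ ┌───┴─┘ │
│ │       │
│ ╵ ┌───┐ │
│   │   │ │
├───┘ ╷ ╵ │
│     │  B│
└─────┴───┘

Counting corner cells (2 non-opposite passages):
Total corners: 10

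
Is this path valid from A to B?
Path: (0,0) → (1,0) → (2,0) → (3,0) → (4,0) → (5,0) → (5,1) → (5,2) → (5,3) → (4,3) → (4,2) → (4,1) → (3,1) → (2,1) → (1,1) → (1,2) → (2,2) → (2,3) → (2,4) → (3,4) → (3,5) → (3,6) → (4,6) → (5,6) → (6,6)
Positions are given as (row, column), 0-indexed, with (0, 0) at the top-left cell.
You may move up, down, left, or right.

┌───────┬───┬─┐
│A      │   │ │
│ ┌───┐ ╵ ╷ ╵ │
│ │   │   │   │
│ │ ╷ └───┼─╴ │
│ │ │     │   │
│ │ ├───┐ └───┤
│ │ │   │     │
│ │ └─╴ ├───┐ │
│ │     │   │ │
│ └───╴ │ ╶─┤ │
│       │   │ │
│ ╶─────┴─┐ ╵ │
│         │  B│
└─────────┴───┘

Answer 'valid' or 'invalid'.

Checking path validity:
Result: All consecutive moves are passable.

valid

Correct solution:

┌───────┬───┬─┐
│A      │   │ │
│ ┌───┐ ╵ ╷ ╵ │
│↓│↱ ↓│   │   │
│ │ ╷ └───┼─╴ │
│↓│↑│↳ → ↓│   │
│ │ ├───┐ └───┤
│↓│↑│   │↳ → ↓│
│ │ └─╴ ├───┐ │
│↓│↑ ← ↰│   │↓│
│ └───╴ │ ╶─┤ │
│↳ → → ↑│   │↓│
│ ╶─────┴─┐ ╵ │
│         │  B│
└─────────┴───┘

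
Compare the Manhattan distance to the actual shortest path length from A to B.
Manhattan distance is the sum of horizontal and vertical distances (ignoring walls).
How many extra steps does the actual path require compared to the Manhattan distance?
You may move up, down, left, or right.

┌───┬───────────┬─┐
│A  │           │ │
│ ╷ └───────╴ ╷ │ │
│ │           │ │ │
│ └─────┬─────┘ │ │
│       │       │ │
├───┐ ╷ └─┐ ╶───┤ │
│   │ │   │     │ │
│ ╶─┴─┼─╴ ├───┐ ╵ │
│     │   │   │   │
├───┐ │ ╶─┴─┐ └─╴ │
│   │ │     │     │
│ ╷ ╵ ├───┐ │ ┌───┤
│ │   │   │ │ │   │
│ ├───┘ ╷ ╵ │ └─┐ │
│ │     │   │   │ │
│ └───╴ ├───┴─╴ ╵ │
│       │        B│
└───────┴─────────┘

Manhattan distance: |8 - 0| + |8 - 0| = 16
Actual path length: 26
Extra steps: 26 - 16 = 10

Solution:

┌───┬───────────┬─┐
│A ↓│        ↱ ↓│ │
│ ╷ └───────╴ ╷ │ │
│ │↳ → → → → ↑│↓│ │
│ └─────┬─────┘ │ │
│       │  ↓ ← ↲│ │
├───┐ ╷ └─┐ ╶───┤ │
│   │ │   │↳ → ↓│ │
│ ╶─┴─┼─╴ ├───┐ ╵ │
│     │   │   │↳ ↓│
├───┐ │ ╶─┴─┐ └─╴ │
│   │ │     │↓ ← ↲│
│ ╷ ╵ ├───┐ │ ┌───┤
│ │   │   │ │↓│   │
│ ├───┘ ╷ ╵ │ └─┐ │
│ │     │   │↳ ↓│ │
│ └───╴ ├───┴─╴ ╵ │
│       │      ↳ B│
└───────┴─────────┘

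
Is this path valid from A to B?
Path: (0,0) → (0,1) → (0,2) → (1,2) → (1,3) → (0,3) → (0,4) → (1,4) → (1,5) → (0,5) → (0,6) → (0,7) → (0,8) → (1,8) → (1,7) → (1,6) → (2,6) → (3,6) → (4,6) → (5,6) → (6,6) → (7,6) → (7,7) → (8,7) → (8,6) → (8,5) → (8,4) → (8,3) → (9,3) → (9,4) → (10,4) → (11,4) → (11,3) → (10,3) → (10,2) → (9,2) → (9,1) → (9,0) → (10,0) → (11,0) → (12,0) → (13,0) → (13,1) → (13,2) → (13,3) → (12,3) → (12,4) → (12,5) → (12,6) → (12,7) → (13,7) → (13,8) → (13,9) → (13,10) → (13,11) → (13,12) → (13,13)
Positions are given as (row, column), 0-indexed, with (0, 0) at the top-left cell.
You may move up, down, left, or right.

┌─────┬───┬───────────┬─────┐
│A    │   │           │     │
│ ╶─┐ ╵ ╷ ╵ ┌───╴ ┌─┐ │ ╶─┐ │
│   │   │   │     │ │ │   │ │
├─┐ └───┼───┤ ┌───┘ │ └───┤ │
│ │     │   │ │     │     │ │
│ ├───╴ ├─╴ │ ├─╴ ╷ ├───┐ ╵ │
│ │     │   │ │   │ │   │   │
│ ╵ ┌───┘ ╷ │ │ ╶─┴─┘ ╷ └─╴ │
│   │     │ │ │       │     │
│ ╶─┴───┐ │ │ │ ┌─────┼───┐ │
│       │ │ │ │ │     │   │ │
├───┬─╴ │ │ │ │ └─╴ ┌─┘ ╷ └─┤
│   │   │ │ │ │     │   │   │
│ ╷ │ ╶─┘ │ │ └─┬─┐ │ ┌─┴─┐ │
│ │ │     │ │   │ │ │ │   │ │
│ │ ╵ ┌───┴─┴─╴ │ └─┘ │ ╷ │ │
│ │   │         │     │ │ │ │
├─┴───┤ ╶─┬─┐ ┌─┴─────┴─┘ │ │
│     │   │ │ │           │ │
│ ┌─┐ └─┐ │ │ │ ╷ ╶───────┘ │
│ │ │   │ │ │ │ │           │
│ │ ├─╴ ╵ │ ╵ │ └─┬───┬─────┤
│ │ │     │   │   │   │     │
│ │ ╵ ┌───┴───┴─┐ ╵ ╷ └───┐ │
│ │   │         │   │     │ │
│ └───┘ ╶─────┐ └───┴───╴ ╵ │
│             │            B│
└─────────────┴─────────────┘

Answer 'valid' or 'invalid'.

Checking path validity:
Result: All consecutive moves are passable.

valid

Correct solution:

┌─────┬───┬───────────┬─────┐
│A → ↓│↱ ↓│↱ → → ↓    │     │
│ ╶─┐ ╵ ╷ ╵ ┌───╴ ┌─┐ │ ╶─┐ │
│   │↳ ↑│↳ ↑│↓ ← ↲│ │ │   │ │
├─┐ └───┼───┤ ┌───┘ │ └───┤ │
│ │     │   │↓│     │     │ │
│ ├───╴ ├─╴ │ ├─╴ ╷ ├───┐ ╵ │
│ │     │   │↓│   │ │   │   │
│ ╵ ┌───┘ ╷ │ │ ╶─┴─┘ ╷ └─╴ │
│   │     │ │↓│       │     │
│ ╶─┴───┐ │ │ │ ┌─────┼───┐ │
│       │ │ │↓│ │     │   │ │
├───┬─╴ │ │ │ │ └─╴ ┌─┘ ╷ └─┤
│   │   │ │ │↓│     │   │   │
│ ╷ │ ╶─┘ │ │ └─┬─┐ │ ┌─┴─┐ │
│ │ │     │ │↳ ↓│ │ │ │   │ │
│ │ ╵ ┌───┴─┴─╴ │ └─┘ │ ╷ │ │
│ │   │↓ ← ← ← ↲│     │ │ │ │
├─┴───┤ ╶─┬─┐ ┌─┴─────┴─┘ │ │
│↓ ← ↰│↳ ↓│ │ │           │ │
│ ┌─┐ └─┐ │ │ │ ╷ ╶───────┘ │
│↓│ │↑ ↰│↓│ │ │ │           │
│ │ ├─╴ ╵ │ ╵ │ └─┬───┬─────┤
│↓│ │  ↑ ↲│   │   │   │     │
│ │ ╵ ┌───┴───┴─┐ ╵ ╷ └───┐ │
│↓│   │↱ → → → ↓│   │     │ │
│ └───┘ ╶─────┐ └───┴───╴ ╵ │
│↳ → → ↑      │↳ → → → → → B│
└─────────────┴─────────────┘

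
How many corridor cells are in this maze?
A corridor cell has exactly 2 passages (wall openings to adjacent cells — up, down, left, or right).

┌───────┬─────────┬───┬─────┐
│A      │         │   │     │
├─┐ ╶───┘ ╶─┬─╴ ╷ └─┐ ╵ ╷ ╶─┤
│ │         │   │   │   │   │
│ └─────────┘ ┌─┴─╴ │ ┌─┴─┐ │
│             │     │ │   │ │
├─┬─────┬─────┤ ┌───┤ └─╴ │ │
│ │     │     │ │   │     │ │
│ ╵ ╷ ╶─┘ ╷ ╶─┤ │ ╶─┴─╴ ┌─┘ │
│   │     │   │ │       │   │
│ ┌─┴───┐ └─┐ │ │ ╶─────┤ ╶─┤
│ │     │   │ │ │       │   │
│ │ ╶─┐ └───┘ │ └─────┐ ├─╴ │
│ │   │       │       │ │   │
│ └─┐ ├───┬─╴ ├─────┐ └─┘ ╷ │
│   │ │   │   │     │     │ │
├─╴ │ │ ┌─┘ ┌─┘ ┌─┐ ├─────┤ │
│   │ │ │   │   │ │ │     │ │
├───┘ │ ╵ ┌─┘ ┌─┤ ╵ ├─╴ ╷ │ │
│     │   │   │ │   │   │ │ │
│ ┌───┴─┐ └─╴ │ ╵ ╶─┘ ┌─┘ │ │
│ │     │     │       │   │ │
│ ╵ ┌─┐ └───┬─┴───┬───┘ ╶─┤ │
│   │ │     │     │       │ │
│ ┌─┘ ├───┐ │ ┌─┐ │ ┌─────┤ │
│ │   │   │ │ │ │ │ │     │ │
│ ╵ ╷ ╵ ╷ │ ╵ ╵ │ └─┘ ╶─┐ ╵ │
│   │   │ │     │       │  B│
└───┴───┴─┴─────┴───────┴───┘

Counting cells with exactly 2 passages:
Total corridor cells: 148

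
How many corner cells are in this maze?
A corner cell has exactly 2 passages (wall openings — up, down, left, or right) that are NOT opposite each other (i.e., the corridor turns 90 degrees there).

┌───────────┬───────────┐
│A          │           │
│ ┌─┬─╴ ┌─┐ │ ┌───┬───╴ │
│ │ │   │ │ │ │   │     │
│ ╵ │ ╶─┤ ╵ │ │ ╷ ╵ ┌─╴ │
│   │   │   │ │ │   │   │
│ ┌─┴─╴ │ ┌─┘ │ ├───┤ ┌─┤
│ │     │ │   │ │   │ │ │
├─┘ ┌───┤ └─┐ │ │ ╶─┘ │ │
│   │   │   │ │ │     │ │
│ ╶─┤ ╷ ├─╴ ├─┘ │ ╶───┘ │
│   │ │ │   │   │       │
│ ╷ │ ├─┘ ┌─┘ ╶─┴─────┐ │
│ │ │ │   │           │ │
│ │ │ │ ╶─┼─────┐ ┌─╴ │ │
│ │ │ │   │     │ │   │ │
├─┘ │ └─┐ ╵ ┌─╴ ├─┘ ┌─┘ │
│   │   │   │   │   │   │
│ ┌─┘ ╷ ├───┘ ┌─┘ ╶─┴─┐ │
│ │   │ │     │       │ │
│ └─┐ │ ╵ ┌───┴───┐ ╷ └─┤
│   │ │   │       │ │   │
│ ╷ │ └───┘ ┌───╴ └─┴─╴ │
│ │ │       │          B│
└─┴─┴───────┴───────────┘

Counting corner cells (2 non-opposite passages):
Total corners: 64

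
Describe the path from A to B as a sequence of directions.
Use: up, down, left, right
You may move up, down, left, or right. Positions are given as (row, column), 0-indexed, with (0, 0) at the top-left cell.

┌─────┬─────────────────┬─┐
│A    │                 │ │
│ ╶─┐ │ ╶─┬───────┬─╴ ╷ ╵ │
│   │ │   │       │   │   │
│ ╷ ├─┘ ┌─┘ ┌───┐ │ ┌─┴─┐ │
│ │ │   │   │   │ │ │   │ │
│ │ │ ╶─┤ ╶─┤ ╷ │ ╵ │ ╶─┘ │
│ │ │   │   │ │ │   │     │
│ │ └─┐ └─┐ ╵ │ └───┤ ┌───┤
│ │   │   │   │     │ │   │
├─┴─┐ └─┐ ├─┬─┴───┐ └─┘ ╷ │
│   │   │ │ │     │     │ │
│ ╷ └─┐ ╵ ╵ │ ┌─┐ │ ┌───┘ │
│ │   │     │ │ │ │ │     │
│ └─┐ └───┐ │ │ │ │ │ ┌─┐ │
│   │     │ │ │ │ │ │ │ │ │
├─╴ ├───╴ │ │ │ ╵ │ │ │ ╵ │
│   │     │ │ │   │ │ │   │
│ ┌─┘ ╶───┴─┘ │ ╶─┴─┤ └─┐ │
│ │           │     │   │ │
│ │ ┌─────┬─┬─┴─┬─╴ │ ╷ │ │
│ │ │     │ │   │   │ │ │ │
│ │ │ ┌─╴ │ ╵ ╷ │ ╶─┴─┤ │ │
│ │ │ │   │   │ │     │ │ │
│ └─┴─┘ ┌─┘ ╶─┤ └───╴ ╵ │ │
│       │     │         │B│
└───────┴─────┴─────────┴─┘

Finding the path and converting it to directions:
Path through cells: (0,0) → (1,0) → (1,1) → (2,1) → (3,1) → (4,1) → (4,2) → (5,2) → (5,3) → (6,3) → (6,4) → (5,4) → (4,4) → (4,3) → (3,3) → (3,2) → (2,2) → (2,3) → (1,3) → (0,3) → (0,4) → (0,5) → (0,6) → (0,7) → (0,8) → (0,9) → (0,10) → (1,10) → (1,9) → (2,9) → (3,9) → (3,8) → (2,8) → (1,8) → (1,7) → (1,6) → (1,5) → (2,5) → (2,4) → (3,4) → (3,5) → (4,5) → (4,6) → (3,6) → (2,6) → (2,7) → (3,7) → (4,7) → (4,8) → (4,9) → (5,9) → (5,10) → (5,11) → (4,11) → (4,12) → (5,12) → (6,12) → (7,12) → (8,12) → (9,12) → (10,12) → (11,12) → (12,12)
Directions: down, right, down, down, down, right, down, right, down, right, up, up, left, up, left, up, right, up, up, right, right, right, right, right, right, right, down, left, down, down, left, up, up, left, left, left, down, left, down, right, down, right, up, up, right, down, down, right, right, down, right, right, up, right, down, down, down, down, down, down, down, down

Solution:

┌─────┬─────────────────┬─┐
│A    │↱ → → → → → → ↓  │ │
│ ╶─┐ │ ╶─┬───────┬─╴ ╷ ╵ │
│↳ ↓│ │↑  │↓ ← ← ↰│↓ ↲│   │
│ ╷ ├─┘ ┌─┘ ┌───┐ │ ┌─┴─┐ │
│ │↓│↱ ↑│↓ ↲│↱ ↓│↑│↓│   │ │
│ │ │ ╶─┤ ╶─┤ ╷ │ ╵ │ ╶─┘ │
│ │↓│↑ ↰│↳ ↓│↑│↓│↑ ↲│     │
│ │ └─┐ └─┐ ╵ │ └───┤ ┌───┤
│ │↳ ↓│↑ ↰│↳ ↑│↳ → ↓│ │↱ ↓│
├─┴─┐ └─┐ ├─┬─┴───┐ └─┘ ╷ │
│   │↳ ↓│↑│ │     │↳ → ↑│↓│
│ ╷ └─┐ ╵ ╵ │ ┌─┐ │ ┌───┘ │
│ │   │↳ ↑  │ │ │ │ │    ↓│
│ └─┐ └───┐ │ │ │ │ │ ┌─┐ │
│   │     │ │ │ │ │ │ │ │↓│
├─╴ ├───╴ │ │ │ ╵ │ │ │ ╵ │
│   │     │ │ │   │ │ │  ↓│
│ ┌─┘ ╶───┴─┘ │ ╶─┴─┤ └─┐ │
│ │           │     │   │↓│
│ │ ┌─────┬─┬─┴─┬─╴ │ ╷ │ │
│ │ │     │ │   │   │ │ │↓│
│ │ │ ┌─╴ │ ╵ ╷ │ ╶─┴─┤ │ │
│ │ │ │   │   │ │     │ │↓│
│ └─┴─┘ ┌─┘ ╶─┤ └───╴ ╵ │ │
│       │     │         │B│
└───────┴─────┴─────────┴─┘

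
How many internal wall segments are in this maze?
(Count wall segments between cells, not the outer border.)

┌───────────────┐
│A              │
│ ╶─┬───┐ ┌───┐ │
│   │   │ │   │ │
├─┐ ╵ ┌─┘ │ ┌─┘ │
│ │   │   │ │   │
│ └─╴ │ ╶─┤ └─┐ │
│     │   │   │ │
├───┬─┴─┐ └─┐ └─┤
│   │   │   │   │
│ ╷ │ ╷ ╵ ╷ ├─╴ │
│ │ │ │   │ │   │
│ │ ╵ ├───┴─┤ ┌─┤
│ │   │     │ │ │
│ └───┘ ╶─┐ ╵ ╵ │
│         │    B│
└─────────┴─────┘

Counting internal wall segments:
Total internal walls: 49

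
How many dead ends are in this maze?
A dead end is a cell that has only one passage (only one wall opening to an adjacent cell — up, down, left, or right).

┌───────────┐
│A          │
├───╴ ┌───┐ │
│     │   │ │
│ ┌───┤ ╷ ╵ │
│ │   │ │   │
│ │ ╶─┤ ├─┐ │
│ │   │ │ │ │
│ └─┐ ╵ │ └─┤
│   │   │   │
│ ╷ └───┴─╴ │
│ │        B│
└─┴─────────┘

Checking each cell for number of passages:

Dead ends found at positions:
  (0, 0)
  (2, 2)
  (3, 4)
  (3, 5)
  (5, 0)
Total dead ends: 5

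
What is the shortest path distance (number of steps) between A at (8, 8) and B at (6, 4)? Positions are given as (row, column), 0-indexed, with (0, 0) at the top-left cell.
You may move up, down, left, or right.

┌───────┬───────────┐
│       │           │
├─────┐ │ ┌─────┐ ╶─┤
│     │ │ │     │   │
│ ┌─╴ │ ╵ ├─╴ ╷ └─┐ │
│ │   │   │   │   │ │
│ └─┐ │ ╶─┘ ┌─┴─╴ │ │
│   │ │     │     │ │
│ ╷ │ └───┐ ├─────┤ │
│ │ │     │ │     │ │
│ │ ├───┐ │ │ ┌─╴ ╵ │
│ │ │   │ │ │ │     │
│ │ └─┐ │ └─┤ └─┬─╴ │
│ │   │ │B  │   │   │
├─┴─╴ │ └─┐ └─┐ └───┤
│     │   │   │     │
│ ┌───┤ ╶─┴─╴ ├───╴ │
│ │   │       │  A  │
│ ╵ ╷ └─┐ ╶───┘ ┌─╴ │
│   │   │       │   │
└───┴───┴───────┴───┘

Finding path from (8, 8) to (6, 4):
Path: (8,8) → (8,7) → (9,7) → (9,6) → (9,5) → (9,4) → (8,4) → (8,5) → (8,6) → (7,6) → (7,5) → (6,5) → (6,4)
Distance: 12 steps

Solution:

┌───────┬───────────┐
│       │           │
├─────┐ │ ┌─────┐ ╶─┤
│     │ │ │     │   │
│ ┌─╴ │ ╵ ├─╴ ╷ └─┐ │
│ │   │   │   │   │ │
│ └─┐ │ ╶─┘ ┌─┴─╴ │ │
│   │ │     │     │ │
│ ╷ │ └───┐ ├─────┤ │
│ │ │     │ │     │ │
│ │ ├───┐ │ │ ┌─╴ ╵ │
│ │ │   │ │ │ │     │
│ │ └─┐ │ └─┤ └─┬─╴ │
│ │   │ │B ↰│   │   │
├─┴─╴ │ └─┐ └─┐ └───┤
│     │   │↑ ↰│     │
│ ┌───┤ ╶─┴─╴ ├───╴ │
│ │   │  ↱ → ↑│↓ A  │
│ ╵ ╷ └─┐ ╶───┘ ┌─╴ │
│   │   │↑ ← ← ↲│   │
└───┴───┴───────┴───┘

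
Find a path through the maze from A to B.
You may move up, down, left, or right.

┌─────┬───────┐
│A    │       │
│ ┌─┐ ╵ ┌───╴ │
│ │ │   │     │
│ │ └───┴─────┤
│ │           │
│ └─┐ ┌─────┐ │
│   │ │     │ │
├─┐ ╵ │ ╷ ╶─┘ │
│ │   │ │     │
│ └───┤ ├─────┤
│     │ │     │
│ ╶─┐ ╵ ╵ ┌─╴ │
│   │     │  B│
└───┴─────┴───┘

Finding the shortest path through the maze:
Path length: 26 steps
Directions: down → down → down → right → down → right → up → up → right → right → right → right → down → down → left → left → up → left → down → down → down → right → up → right → right → down

Solution:

┌─────┬───────┐
│A    │       │
│ ┌─┐ ╵ ┌───╴ │
│↓│ │   │     │
│ │ └───┴─────┤
│↓│  ↱ → → → ↓│
│ └─┐ ┌─────┐ │
│↳ ↓│↑│↓ ↰  │↓│
├─┐ ╵ │ ╷ ╶─┘ │
│ │↳ ↑│↓│↑ ← ↲│
│ └───┤ ├─────┤
│     │↓│↱ → ↓│
│ ╶─┐ ╵ ╵ ┌─╴ │
│   │  ↳ ↑│  B│
└───┴─────┴───┘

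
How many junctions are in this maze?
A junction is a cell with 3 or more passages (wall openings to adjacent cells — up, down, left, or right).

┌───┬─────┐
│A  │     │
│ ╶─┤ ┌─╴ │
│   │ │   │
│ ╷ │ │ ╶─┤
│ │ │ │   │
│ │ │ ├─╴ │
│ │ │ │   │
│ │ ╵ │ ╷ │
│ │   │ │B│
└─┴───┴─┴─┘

Checking each cell for number of passages:

Junctions found (3+ passages):
  (1, 0): 3 passages
  (3, 4): 3 passages
Total junctions: 2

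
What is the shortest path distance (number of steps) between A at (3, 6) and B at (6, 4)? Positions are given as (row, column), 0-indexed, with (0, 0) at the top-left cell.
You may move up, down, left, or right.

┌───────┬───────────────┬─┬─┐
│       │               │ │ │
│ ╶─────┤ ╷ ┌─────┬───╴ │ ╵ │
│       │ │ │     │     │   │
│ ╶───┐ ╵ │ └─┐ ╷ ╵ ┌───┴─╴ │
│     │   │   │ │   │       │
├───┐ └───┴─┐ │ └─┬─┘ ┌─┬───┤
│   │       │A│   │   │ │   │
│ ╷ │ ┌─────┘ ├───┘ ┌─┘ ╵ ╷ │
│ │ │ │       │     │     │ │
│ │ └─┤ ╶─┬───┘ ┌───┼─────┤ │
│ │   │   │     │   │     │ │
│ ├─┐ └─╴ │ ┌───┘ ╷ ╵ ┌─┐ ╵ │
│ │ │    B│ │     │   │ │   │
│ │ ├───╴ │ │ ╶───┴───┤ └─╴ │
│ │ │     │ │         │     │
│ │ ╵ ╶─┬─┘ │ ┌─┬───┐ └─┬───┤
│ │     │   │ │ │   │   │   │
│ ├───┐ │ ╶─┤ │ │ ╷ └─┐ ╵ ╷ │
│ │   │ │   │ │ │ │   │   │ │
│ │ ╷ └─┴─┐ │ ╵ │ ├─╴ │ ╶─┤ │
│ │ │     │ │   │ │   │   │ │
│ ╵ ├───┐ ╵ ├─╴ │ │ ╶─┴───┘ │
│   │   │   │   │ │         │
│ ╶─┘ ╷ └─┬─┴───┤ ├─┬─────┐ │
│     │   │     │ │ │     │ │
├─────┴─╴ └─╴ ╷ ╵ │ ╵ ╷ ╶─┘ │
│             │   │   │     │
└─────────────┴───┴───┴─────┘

Finding path from (3, 6) to (6, 4):
Path: (3,6) → (4,6) → (4,5) → (4,4) → (4,3) → (5,3) → (5,4) → (6,4)
Distance: 7 steps

Solution:

┌───────┬───────────────┬─┬─┐
│       │               │ │ │
│ ╶─────┤ ╷ ┌─────┬───╴ │ ╵ │
│       │ │ │     │     │   │
│ ╶───┐ ╵ │ └─┐ ╷ ╵ ┌───┴─╴ │
│     │   │   │ │   │       │
├───┐ └───┴─┐ │ └─┬─┘ ┌─┬───┤
│   │       │A│   │   │ │   │
│ ╷ │ ┌─────┘ ├───┘ ┌─┘ ╵ ╷ │
│ │ │ │↓ ← ← ↲│     │     │ │
│ │ └─┤ ╶─┬───┘ ┌───┼─────┤ │
│ │   │↳ ↓│     │   │     │ │
│ ├─┐ └─╴ │ ┌───┘ ╷ ╵ ┌─┐ ╵ │
│ │ │    B│ │     │   │ │   │
│ │ ├───╴ │ │ ╶───┴───┤ └─╴ │
│ │ │     │ │         │     │
│ │ ╵ ╶─┬─┘ │ ┌─┬───┐ └─┬───┤
│ │     │   │ │ │   │   │   │
│ ├───┐ │ ╶─┤ │ │ ╷ └─┐ ╵ ╷ │
│ │   │ │   │ │ │ │   │   │ │
│ │ ╷ └─┴─┐ │ ╵ │ ├─╴ │ ╶─┤ │
│ │ │     │ │   │ │   │   │ │
│ ╵ ├───┐ ╵ ├─╴ │ │ ╶─┴───┘ │
│   │   │   │   │ │         │
│ ╶─┘ ╷ └─┬─┴───┤ ├─┬─────┐ │
│     │   │     │ │ │     │ │
├─────┴─╴ └─╴ ╷ ╵ │ ╵ ╷ ╶─┘ │
│             │   │   │     │
└─────────────┴───┴───┴─────┘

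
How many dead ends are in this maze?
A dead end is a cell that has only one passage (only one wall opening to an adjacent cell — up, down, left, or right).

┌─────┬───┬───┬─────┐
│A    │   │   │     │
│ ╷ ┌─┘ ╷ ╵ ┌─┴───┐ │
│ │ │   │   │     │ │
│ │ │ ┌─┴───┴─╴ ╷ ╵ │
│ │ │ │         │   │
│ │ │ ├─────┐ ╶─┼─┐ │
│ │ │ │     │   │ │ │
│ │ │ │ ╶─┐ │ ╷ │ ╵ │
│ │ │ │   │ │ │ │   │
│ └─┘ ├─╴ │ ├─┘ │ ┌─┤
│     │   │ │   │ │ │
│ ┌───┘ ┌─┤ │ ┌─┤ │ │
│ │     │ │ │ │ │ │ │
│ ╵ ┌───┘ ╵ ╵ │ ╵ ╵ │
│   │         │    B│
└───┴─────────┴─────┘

Checking each cell for number of passages:

Dead ends found at positions:
  (0, 2)
  (0, 6)
  (0, 7)
  (1, 6)
  (2, 3)
  (3, 8)
  (4, 1)
  (4, 6)
  (5, 9)
  (6, 4)
  (6, 7)
  (7, 2)
Total dead ends: 12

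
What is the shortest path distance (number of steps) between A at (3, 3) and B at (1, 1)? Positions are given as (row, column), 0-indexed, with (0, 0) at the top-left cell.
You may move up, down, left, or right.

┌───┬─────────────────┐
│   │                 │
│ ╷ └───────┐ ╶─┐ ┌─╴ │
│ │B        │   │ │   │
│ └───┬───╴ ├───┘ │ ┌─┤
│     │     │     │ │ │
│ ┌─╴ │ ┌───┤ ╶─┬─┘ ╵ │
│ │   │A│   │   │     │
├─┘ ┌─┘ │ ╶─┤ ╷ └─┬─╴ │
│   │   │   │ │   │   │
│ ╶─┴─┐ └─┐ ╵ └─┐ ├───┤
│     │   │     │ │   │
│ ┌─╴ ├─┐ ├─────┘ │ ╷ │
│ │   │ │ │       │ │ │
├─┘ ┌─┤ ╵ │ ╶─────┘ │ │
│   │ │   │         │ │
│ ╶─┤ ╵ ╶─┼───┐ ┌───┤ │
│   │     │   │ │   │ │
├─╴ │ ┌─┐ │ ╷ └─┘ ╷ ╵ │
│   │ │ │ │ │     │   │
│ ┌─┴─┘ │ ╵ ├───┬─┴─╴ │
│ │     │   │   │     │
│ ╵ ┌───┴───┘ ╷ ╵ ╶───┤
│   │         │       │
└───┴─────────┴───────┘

Finding path from (3, 3) to (1, 1):
Path: (3,3) → (2,3) → (2,4) → (2,5) → (1,5) → (1,4) → (1,3) → (1,2) → (1,1)
Distance: 8 steps

Solution:

┌───┬─────────────────┐
│   │                 │
│ ╷ └───────┐ ╶─┐ ┌─╴ │
│ │B ← ← ← ↰│   │ │   │
│ └───┬───╴ ├───┘ │ ┌─┤
│     │↱ → ↑│     │ │ │
│ ┌─╴ │ ┌───┤ ╶─┬─┘ ╵ │
│ │   │A│   │   │     │
├─┘ ┌─┘ │ ╶─┤ ╷ └─┬─╴ │
│   │   │   │ │   │   │
│ ╶─┴─┐ └─┐ ╵ └─┐ ├───┤
│     │   │     │ │   │
│ ┌─╴ ├─┐ ├─────┘ │ ╷ │
│ │   │ │ │       │ │ │
├─┘ ┌─┤ ╵ │ ╶─────┘ │ │
│   │ │   │         │ │
│ ╶─┤ ╵ ╶─┼───┐ ┌───┤ │
│   │     │   │ │   │ │
├─╴ │ ┌─┐ │ ╷ └─┘ ╷ ╵ │
│   │ │ │ │ │     │   │
│ ┌─┴─┘ │ ╵ ├───┬─┴─╴ │
│ │     │   │   │     │
│ ╵ ┌───┴───┘ ╷ ╵ ╶───┤
│   │         │       │
└───┴─────────┴───────┘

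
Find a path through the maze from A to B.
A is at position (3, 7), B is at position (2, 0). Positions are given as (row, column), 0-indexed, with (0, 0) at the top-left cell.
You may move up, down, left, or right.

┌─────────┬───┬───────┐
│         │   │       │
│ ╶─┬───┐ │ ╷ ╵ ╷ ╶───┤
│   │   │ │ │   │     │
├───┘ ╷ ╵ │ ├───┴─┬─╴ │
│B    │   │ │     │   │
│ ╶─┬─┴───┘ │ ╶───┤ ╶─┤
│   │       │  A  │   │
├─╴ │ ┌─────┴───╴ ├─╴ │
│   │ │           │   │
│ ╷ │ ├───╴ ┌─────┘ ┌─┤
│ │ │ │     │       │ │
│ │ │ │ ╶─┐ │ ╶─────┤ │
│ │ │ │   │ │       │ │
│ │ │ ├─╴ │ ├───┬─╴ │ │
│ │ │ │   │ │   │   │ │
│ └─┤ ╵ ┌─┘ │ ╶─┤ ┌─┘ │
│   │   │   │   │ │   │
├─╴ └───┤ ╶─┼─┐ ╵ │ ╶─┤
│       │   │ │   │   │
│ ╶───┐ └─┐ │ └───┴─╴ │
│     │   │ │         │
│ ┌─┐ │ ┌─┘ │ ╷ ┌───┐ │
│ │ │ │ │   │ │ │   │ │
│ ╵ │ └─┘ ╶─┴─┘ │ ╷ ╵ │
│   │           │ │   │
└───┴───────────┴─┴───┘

Finding the shortest path from (3, 7) to (2, 0):
Path length: 34 steps
Directions: right → down → left → left → left → down → down → down → down → left → down → right → down → down → left → down → left → left → up → up → left → left → up → right → up → left → up → up → up → up → right → up → left → up

Solution:

┌─────────┬───┬───────┐
│         │   │       │
│ ╶─┬───┐ │ ╷ ╵ ╷ ╶───┤
│   │   │ │ │   │     │
├───┘ ╷ ╵ │ ├───┴─┬─╴ │
│B    │   │ │     │   │
│ ╶─┬─┴───┘ │ ╶───┤ ╶─┤
│↑ ↰│       │  A ↓│   │
├─╴ │ ┌─────┴───╴ ├─╴ │
│↱ ↑│ │    ↓ ← ← ↲│   │
│ ╷ │ ├───╴ ┌─────┘ ┌─┤
│↑│ │ │    ↓│       │ │
│ │ │ │ ╶─┐ │ ╶─────┤ │
│↑│ │ │   │↓│       │ │
│ │ │ ├─╴ │ ├───┬─╴ │ │
│↑│ │ │   │↓│   │   │ │
│ └─┤ ╵ ┌─┘ │ ╶─┤ ┌─┘ │
│↑ ↰│   │↓ ↲│   │ │   │
├─╴ └───┤ ╶─┼─┐ ╵ │ ╶─┤
│↱ ↑    │↳ ↓│ │   │   │
│ ╶───┐ └─┐ │ └───┴─╴ │
│↑ ← ↰│   │↓│         │
│ ┌─┐ │ ┌─┘ │ ╷ ┌───┐ │
│ │ │↑│ │↓ ↲│ │ │   │ │
│ ╵ │ └─┘ ╶─┴─┘ │ ╷ ╵ │
│   │↑ ← ↲      │ │   │
└───┴───────────┴─┴───┘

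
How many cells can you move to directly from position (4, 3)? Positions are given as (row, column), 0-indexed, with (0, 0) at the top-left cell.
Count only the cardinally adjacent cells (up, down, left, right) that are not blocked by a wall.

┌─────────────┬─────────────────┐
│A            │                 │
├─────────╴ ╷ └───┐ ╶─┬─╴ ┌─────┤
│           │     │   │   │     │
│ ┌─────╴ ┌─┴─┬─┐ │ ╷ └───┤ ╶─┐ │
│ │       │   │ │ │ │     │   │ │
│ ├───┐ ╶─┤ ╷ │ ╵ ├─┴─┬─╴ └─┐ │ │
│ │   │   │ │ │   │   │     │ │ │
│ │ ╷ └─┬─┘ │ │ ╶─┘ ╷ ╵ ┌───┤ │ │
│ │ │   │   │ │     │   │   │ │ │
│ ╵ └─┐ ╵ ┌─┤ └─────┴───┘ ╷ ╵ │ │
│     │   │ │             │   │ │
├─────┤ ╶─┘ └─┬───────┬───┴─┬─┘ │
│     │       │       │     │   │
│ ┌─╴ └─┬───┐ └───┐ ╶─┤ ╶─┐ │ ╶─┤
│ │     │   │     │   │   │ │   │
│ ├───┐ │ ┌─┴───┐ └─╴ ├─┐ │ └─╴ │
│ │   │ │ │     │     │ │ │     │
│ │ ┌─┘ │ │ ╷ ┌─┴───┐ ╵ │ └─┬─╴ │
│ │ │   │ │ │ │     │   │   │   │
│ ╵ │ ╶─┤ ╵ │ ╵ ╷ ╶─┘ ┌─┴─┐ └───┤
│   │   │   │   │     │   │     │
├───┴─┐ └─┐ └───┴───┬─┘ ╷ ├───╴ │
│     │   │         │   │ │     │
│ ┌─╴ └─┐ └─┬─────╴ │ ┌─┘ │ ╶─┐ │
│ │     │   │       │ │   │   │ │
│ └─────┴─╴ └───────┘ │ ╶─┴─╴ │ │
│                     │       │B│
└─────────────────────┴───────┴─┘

Checking passable neighbors of (4, 3):
Neighbors: (5, 3), (4, 2)
Count: 2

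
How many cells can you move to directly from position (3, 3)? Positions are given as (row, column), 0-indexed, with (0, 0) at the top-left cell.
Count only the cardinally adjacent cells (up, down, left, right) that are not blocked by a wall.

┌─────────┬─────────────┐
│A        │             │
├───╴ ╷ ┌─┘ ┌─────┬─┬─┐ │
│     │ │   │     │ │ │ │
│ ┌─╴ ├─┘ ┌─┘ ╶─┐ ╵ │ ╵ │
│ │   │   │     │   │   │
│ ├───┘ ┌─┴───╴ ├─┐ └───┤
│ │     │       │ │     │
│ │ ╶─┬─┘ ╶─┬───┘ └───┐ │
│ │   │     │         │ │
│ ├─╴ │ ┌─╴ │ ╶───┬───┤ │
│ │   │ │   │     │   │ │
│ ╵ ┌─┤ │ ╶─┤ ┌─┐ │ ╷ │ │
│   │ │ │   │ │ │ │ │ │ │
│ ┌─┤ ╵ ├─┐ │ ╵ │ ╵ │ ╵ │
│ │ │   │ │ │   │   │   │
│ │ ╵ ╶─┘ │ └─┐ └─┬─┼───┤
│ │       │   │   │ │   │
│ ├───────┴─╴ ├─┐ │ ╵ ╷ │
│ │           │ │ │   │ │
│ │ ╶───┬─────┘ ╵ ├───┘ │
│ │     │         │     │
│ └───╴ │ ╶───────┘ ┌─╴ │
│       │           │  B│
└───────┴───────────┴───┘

Checking passable neighbors of (3, 3):
Neighbors: (2, 3), (3, 2)
Count: 2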